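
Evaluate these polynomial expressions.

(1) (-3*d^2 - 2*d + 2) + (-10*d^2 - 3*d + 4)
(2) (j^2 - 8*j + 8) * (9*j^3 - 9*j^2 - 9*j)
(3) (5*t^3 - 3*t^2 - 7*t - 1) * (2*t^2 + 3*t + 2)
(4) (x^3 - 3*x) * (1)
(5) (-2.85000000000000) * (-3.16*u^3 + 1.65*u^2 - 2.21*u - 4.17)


(1) = -13*d^2 - 5*d + 6
(2) = 9*j^5 - 81*j^4 + 135*j^3 - 72*j
(3) = 10*t^5 + 9*t^4 - 13*t^3 - 29*t^2 - 17*t - 2
(4) = x^3 - 3*x
(5) = 9.006*u^3 - 4.7025*u^2 + 6.2985*u + 11.8845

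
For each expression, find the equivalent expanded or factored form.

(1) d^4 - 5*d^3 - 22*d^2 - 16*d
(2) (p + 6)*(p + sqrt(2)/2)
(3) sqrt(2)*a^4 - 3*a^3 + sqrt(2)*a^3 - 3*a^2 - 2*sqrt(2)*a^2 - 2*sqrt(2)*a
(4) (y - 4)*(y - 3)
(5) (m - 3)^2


(1) = d*(d - 8)*(d + 1)*(d + 2)
(2) = p^2 + sqrt(2)*p/2 + 6*p + 3*sqrt(2)
(3) = a*(a + 1)*(a - 2*sqrt(2))*(sqrt(2)*a + 1)
(4) = y^2 - 7*y + 12
(5) = m^2 - 6*m + 9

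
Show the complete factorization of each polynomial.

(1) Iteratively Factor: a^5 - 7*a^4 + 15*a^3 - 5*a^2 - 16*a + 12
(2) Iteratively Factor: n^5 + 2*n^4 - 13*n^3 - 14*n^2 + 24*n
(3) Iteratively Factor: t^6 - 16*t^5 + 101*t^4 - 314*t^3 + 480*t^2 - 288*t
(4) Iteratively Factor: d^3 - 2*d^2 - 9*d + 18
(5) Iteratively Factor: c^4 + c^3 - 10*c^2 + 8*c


(1) = (a - 3)*(a^4 - 4*a^3 + 3*a^2 + 4*a - 4) = (a - 3)*(a - 2)*(a^3 - 2*a^2 - a + 2) = (a - 3)*(a - 2)*(a + 1)*(a^2 - 3*a + 2) = (a - 3)*(a - 2)^2*(a + 1)*(a - 1)
(2) = (n - 1)*(n^4 + 3*n^3 - 10*n^2 - 24*n) = (n - 1)*(n + 4)*(n^3 - n^2 - 6*n) = (n - 3)*(n - 1)*(n + 4)*(n^2 + 2*n) = (n - 3)*(n - 1)*(n + 2)*(n + 4)*(n)
(3) = (t - 3)*(t^5 - 13*t^4 + 62*t^3 - 128*t^2 + 96*t) = t*(t - 3)*(t^4 - 13*t^3 + 62*t^2 - 128*t + 96) = t*(t - 4)*(t - 3)*(t^3 - 9*t^2 + 26*t - 24) = t*(t - 4)*(t - 3)*(t - 2)*(t^2 - 7*t + 12) = t*(t - 4)*(t - 3)^2*(t - 2)*(t - 4)
(4) = (d - 3)*(d^2 + d - 6) = (d - 3)*(d + 3)*(d - 2)
(5) = (c + 4)*(c^3 - 3*c^2 + 2*c) = (c - 1)*(c + 4)*(c^2 - 2*c) = c*(c - 1)*(c + 4)*(c - 2)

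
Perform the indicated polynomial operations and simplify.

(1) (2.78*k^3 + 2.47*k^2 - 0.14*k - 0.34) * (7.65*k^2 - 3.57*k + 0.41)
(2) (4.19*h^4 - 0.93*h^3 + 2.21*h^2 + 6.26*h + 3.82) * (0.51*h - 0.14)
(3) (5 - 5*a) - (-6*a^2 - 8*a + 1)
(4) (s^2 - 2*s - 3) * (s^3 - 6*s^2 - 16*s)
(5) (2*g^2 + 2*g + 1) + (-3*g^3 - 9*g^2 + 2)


(1) = 21.267*k^5 + 8.9709*k^4 - 8.7491*k^3 - 1.0885*k^2 + 1.1564*k - 0.1394
(2) = 2.1369*h^5 - 1.0609*h^4 + 1.2573*h^3 + 2.8832*h^2 + 1.0718*h - 0.5348
(3) = 6*a^2 + 3*a + 4
(4) = s^5 - 8*s^4 - 7*s^3 + 50*s^2 + 48*s
(5) = -3*g^3 - 7*g^2 + 2*g + 3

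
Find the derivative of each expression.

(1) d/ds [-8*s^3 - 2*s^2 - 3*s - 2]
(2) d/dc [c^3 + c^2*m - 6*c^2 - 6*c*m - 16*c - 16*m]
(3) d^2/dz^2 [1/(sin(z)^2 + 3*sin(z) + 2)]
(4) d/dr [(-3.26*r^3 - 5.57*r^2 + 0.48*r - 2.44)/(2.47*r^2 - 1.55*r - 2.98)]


(1) = -24*s^2 - 4*s - 3
(2) = 3*c^2 + 2*c*m - 12*c - 6*m - 16
(3) = (-4*sin(z)^3 - 5*sin(z)^2 + 10*sin(z) + 14)/((sin(z) + 1)^2*(sin(z) + 2)^3)
(4) = (-8.0522*r^4 + 10.106*r^3 + 36.5923*r^2 + 45.2508*r - 5.2124)/(6.1009*r^4 - 7.657*r^3 - 12.3187*r^2 + 9.238*r + 8.8804)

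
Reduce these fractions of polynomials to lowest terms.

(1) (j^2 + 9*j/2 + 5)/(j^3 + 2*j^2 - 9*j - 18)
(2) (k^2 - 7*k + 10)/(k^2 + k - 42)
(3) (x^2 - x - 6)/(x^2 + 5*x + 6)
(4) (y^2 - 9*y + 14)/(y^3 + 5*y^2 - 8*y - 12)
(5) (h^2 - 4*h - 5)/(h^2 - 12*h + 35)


(1) = (2*j + 5)/(2*j^2 - 18)
(2) = (k^2 - 7*k + 10)/(k^2 + k - 42)
(3) = (x - 3)/(x + 3)
(4) = (y - 7)/(y^2 + 7*y + 6)
(5) = (h + 1)/(h - 7)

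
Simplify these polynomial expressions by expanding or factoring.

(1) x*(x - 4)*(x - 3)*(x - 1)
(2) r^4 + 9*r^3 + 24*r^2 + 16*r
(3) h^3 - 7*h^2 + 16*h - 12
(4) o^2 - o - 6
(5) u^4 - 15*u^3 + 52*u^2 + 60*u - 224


(1) = x^4 - 8*x^3 + 19*x^2 - 12*x
(2) = r*(r + 1)*(r + 4)^2
(3) = (h - 3)*(h - 2)^2
(4) = (o - 3)*(o + 2)
(5) = (u - 8)*(u - 7)*(u - 2)*(u + 2)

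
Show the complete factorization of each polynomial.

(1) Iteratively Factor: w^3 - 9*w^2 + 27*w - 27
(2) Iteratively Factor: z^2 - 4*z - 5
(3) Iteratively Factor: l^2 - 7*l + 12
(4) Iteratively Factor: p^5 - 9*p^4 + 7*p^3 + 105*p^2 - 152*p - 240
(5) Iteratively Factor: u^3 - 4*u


(1) = (w - 3)*(w^2 - 6*w + 9) = (w - 3)^2*(w - 3)
(2) = (z - 5)*(z + 1)
(3) = (l - 4)*(l - 3)
(4) = (p - 5)*(p^4 - 4*p^3 - 13*p^2 + 40*p + 48) = (p - 5)*(p - 4)*(p^3 - 13*p - 12) = (p - 5)*(p - 4)*(p + 1)*(p^2 - p - 12) = (p - 5)*(p - 4)^2*(p + 1)*(p + 3)
(5) = (u)*(u^2 - 4) = u*(u - 2)*(u + 2)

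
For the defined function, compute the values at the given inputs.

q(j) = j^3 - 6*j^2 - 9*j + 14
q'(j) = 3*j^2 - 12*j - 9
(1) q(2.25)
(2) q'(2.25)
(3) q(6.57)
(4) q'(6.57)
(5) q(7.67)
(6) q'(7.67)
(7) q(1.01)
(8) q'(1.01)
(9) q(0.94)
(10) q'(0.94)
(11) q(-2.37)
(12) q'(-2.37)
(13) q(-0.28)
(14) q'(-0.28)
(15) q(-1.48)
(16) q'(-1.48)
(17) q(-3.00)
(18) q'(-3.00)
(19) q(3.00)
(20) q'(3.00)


(1) = -25.23
(2) = -20.81
(3) = -20.53
(4) = 41.65
(5) = 43.21
(6) = 75.45
(7) = -0.18
(8) = -18.06
(9) = 1.07
(10) = -17.63
(11) = -11.68
(12) = 36.29
(13) = 16.03
(14) = -5.40
(15) = 10.94
(16) = 15.33
(17) = -40.00
(18) = 54.00
(19) = -40.00
(20) = -18.00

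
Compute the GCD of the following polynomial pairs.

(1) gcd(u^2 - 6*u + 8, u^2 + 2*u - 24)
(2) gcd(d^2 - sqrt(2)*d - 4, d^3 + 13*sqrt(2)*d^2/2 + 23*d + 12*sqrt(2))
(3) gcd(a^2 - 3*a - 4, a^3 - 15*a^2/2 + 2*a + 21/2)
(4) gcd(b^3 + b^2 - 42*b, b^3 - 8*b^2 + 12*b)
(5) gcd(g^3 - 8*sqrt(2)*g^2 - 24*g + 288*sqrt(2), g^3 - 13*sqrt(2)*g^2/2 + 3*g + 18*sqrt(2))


(1) = gcd((u - 4)*(u - 2), (u - 4)*(u + 6)) = u - 4
(2) = gcd((d - 2*sqrt(2))*(d + sqrt(2)), (d + sqrt(2))*(d + 3*sqrt(2)/2)*(d + 4*sqrt(2))) = d + sqrt(2)
(3) = gcd((a - 4)*(a + 1), (a - 7)*(a - 3/2)*(a + 1)) = a + 1
(4) = gcd(b*(b - 6)*(b + 7), b*(b - 6)*(b - 2)) = b^2 - 6*b
(5) = gcd((g - 6*sqrt(2))^2*(g + 4*sqrt(2)), (g - 6*sqrt(2))*(g - 3*sqrt(2)/2)*(g + sqrt(2))) = g - 6*sqrt(2)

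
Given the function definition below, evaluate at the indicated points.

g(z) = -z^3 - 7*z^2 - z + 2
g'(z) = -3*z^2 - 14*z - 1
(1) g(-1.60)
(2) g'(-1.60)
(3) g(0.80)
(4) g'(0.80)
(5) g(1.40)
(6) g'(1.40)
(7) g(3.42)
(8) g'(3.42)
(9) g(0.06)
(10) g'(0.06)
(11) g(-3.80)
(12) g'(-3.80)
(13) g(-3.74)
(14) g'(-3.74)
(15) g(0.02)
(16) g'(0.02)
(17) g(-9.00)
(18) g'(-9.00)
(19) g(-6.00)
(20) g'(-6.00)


(1) = -10.22
(2) = 13.72
(3) = -3.79
(4) = -14.12
(5) = -15.86
(6) = -26.48
(7) = -123.30
(8) = -83.97
(9) = 1.91
(10) = -1.85
(11) = -40.41
(12) = 8.88
(13) = -39.86
(14) = 9.40
(15) = 1.98
(16) = -1.28
(17) = 173.00
(18) = -118.00
(19) = -28.00
(20) = -25.00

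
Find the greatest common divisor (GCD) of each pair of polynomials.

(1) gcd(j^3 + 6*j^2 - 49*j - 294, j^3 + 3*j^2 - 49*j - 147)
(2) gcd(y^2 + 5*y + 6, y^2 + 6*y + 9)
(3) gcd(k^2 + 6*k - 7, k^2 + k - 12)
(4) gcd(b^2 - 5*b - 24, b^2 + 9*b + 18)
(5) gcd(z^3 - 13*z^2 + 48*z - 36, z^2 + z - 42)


(1) = j^2 - 49
(2) = gcd((y + 2)*(y + 3), (y + 3)^2) = y + 3
(3) = gcd((k - 1)*(k + 7), (k - 3)*(k + 4)) = 1
(4) = b + 3
(5) = z - 6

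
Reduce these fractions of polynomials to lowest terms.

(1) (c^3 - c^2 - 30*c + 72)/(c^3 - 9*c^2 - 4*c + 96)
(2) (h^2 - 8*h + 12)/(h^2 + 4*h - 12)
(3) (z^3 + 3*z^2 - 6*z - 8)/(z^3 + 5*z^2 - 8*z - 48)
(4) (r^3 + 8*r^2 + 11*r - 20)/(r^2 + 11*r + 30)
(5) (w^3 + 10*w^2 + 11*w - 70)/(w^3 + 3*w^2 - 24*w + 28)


(1) = (c^2 + 3*c - 18)/(c^2 - 5*c - 24)
(2) = (h - 6)/(h + 6)
(3) = (z^2 - z - 2)/(z^2 + z - 12)
(4) = (r^2 + 3*r - 4)/(r + 6)
(5) = (w + 5)/(w - 2)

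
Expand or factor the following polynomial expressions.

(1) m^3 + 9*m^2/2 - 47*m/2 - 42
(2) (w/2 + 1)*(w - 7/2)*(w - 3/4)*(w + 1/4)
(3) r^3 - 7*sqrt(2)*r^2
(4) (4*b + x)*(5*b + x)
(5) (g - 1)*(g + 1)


(1) = (m - 4)*(m + 3/2)*(m + 7)
(2) = w^4/2 - w^3 - 103*w^2/32 + 121*w/64 + 21/32
(3) = r^2*(r - 7*sqrt(2))
(4) = 20*b^2 + 9*b*x + x^2
(5) = g^2 - 1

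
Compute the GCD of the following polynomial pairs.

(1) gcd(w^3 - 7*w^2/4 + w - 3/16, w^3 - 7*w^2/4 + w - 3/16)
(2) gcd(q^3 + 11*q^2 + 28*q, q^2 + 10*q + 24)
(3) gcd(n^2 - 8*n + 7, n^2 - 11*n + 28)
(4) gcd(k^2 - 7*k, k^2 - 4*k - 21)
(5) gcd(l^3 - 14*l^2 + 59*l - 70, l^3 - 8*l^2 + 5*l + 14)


(1) = w^3 - 7*w^2/4 + w - 3/16
(2) = gcd(q*(q + 4)*(q + 7), (q + 4)*(q + 6)) = q + 4
(3) = gcd((n - 7)*(n - 1), (n - 7)*(n - 4)) = n - 7
(4) = k - 7
(5) = l^2 - 9*l + 14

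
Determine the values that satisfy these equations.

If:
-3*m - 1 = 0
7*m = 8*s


Then:
m = -1/3
s = -7/24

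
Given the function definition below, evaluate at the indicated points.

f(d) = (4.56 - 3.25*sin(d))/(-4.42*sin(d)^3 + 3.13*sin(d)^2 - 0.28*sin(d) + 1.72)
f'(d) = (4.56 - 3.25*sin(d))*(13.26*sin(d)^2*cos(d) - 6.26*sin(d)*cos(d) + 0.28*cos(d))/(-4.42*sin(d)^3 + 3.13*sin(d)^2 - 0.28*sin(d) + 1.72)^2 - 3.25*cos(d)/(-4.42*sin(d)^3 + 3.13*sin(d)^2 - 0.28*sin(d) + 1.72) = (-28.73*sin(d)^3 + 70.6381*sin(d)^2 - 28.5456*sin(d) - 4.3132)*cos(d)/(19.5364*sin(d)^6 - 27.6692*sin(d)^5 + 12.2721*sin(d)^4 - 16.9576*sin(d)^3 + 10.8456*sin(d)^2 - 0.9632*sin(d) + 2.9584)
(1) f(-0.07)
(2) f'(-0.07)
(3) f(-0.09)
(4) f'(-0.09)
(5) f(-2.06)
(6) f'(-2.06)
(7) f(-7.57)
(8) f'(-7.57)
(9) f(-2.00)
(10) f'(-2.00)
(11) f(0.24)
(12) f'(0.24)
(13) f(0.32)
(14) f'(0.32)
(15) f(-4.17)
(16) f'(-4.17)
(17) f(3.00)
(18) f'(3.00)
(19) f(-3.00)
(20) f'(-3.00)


(1) = 2.73
(2) = -0.63
(3) = 2.74
(4) = -0.37
(5) = 1.00
(6) = -0.81
(7) = 0.87
(8) = 0.41
(9) = 0.95
(10) = -0.68
(11) = 2.14
(12) = -2.32
(13) = 1.96
(14) = -2.10
(15) = 1.78
(16) = -2.59
(17) = 2.37
(18) = 2.32
(19) = 2.74
(20) = -0.35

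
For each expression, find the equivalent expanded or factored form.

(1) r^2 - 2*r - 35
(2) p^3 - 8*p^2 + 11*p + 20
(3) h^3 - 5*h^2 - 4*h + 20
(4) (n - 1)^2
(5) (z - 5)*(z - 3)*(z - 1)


(1) = (r - 7)*(r + 5)
(2) = (p - 5)*(p - 4)*(p + 1)
(3) = (h - 5)*(h - 2)*(h + 2)
(4) = n^2 - 2*n + 1
(5) = z^3 - 9*z^2 + 23*z - 15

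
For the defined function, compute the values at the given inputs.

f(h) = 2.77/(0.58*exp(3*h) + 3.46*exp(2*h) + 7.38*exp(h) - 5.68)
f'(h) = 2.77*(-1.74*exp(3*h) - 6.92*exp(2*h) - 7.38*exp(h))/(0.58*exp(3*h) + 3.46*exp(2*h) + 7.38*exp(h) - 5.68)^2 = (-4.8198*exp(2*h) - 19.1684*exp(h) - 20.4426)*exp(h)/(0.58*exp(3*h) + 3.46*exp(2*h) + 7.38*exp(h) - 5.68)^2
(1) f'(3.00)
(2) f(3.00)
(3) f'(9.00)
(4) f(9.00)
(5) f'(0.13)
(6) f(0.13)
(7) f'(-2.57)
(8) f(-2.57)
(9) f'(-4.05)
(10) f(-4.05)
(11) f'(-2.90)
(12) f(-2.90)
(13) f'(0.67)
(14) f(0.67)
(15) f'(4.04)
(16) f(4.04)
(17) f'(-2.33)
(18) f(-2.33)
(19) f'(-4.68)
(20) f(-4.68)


(1) = -0.00
(2) = 0.00
(3) = -0.00
(4) = 0.00
(5) = -0.85
(6) = 0.34
(7) = -0.06
(8) = -0.54
(9) = -0.01
(10) = -0.50
(11) = -0.04
(12) = -0.53
(13) = -0.22
(14) = 0.11
(15) = -0.00
(16) = 0.00
(17) = -0.09
(18) = -0.56
(19) = -0.01
(20) = -0.49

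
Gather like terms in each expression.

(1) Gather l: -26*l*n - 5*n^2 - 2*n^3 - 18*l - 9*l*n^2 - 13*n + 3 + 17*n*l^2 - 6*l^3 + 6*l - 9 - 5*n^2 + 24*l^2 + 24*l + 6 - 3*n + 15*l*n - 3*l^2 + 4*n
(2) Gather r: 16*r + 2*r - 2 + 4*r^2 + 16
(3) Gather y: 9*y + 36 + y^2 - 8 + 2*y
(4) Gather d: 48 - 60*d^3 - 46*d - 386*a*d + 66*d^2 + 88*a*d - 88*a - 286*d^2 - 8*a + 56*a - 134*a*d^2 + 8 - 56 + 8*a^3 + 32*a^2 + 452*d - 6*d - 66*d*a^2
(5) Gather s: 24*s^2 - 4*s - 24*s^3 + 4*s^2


(1) = -6*l^3 + l^2*(17*n + 21) + l*(-9*n^2 - 11*n + 12) - 2*n^3 - 10*n^2 - 12*n
(2) = 4*r^2 + 18*r + 14
(3) = y^2 + 11*y + 28
(4) = 8*a^3 + 32*a^2 - 40*a - 60*d^3 + d^2*(-134*a - 220) + d*(-66*a^2 - 298*a + 400)
(5) = -24*s^3 + 28*s^2 - 4*s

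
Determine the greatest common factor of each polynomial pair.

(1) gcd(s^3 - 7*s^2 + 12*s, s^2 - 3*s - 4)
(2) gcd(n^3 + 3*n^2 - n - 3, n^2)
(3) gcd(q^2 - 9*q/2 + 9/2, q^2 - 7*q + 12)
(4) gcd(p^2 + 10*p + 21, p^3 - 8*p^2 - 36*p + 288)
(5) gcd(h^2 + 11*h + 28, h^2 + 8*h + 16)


(1) = s - 4
(2) = gcd((n - 1)*(n + 1)*(n + 3), n^2) = 1
(3) = gcd((q - 3)*(q - 3/2), (q - 4)*(q - 3)) = q - 3
(4) = gcd((p + 3)*(p + 7), (p - 8)*(p - 6)*(p + 6)) = 1
(5) = gcd((h + 4)*(h + 7), (h + 4)^2) = h + 4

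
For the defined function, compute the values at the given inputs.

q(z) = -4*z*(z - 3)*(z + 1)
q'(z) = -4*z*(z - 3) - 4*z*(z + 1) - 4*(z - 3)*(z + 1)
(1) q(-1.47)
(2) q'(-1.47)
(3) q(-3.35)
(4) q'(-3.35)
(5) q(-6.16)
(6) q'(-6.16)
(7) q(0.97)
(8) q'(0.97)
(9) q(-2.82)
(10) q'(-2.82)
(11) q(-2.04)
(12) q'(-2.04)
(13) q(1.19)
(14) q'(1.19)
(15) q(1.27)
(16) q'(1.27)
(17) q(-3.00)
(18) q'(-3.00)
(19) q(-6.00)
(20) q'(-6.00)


(1) = 12.35
(2) = -37.45
(3) = 199.96
(4) = -176.27
(5) = 1164.62
(6) = -541.91
(7) = 15.52
(8) = 16.23
(9) = 119.48
(10) = -128.55
(11) = 42.77
(12) = -70.58
(13) = 18.87
(14) = 14.05
(15) = 19.95
(16) = 12.97
(17) = 144.00
(18) = -144.00
(19) = 1080.00
(20) = -516.00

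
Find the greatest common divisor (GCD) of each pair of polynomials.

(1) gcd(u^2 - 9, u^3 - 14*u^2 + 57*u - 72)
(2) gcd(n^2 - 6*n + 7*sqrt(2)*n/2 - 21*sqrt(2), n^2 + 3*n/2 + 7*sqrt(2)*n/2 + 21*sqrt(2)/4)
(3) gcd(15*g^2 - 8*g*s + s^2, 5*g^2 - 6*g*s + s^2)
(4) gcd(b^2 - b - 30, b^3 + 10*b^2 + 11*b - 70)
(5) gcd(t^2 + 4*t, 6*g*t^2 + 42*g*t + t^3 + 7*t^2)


(1) = gcd((u - 3)*(u + 3), (u - 8)*(u - 3)^2) = u - 3
(2) = gcd((n - 6)*(n + 7*sqrt(2)/2), (n + 3/2)*(n + 7*sqrt(2)/2)) = n + 7*sqrt(2)/2
(3) = gcd((-5*g + s)*(-3*g + s), (-5*g + s)*(-g + s)) = -5*g + s
(4) = b + 5
(5) = gcd(t*(t + 4), t*(6*g + t)*(t + 7)) = t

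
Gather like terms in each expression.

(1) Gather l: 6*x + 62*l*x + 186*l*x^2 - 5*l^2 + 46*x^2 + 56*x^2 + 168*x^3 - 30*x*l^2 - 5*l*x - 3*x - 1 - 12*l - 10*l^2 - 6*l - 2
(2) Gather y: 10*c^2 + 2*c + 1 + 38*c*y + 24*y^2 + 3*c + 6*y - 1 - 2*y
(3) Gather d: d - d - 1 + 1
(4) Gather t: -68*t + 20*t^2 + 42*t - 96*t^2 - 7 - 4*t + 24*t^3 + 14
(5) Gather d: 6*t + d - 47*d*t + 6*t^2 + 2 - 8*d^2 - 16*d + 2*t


(1) = l^2*(-30*x - 15) + l*(186*x^2 + 57*x - 18) + 168*x^3 + 102*x^2 + 3*x - 3
(2) = 10*c^2 + 5*c + 24*y^2 + y*(38*c + 4)
(3) = 0
(4) = 24*t^3 - 76*t^2 - 30*t + 7
(5) = -8*d^2 + d*(-47*t - 15) + 6*t^2 + 8*t + 2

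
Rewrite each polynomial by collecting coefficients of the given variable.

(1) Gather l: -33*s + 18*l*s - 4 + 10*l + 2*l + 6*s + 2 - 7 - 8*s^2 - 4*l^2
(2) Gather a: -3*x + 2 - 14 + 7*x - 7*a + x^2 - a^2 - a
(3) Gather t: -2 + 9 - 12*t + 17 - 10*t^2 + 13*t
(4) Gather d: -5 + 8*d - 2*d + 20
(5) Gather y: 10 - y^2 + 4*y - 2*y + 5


(1) = -4*l^2 + l*(18*s + 12) - 8*s^2 - 27*s - 9
(2) = -a^2 - 8*a + x^2 + 4*x - 12
(3) = -10*t^2 + t + 24
(4) = 6*d + 15
(5) = -y^2 + 2*y + 15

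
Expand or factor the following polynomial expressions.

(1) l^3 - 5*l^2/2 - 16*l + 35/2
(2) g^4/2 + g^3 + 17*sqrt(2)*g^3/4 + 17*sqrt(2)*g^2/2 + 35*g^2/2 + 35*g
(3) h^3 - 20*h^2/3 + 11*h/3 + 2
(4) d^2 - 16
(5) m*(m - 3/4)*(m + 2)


(1) = (l - 5)*(l - 1)*(l + 7/2)
(2) = g*(g/2 + 1)*(g + 7*sqrt(2)/2)*(g + 5*sqrt(2))
(3) = (h - 6)*(h - 1)*(h + 1/3)
(4) = (d - 4)*(d + 4)
(5) = m^3 + 5*m^2/4 - 3*m/2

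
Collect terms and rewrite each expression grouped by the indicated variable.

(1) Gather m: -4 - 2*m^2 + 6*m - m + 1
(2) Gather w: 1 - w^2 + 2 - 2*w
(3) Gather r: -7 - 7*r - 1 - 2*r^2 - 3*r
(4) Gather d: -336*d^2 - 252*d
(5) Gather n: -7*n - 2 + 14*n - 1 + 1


(1) = -2*m^2 + 5*m - 3
(2) = -w^2 - 2*w + 3
(3) = -2*r^2 - 10*r - 8
(4) = -336*d^2 - 252*d
(5) = 7*n - 2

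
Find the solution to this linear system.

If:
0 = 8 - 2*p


Then:
p = 4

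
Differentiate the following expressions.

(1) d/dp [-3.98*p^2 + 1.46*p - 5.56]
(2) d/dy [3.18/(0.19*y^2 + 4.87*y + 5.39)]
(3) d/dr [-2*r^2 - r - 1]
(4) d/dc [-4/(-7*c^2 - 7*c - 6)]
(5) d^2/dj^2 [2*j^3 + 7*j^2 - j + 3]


(1) = 1.46 - 7.96*p
(2) = (-1.2084*y - 15.4866)/(0.19*y^2 + 4.87*y + 5.39)^2
(3) = -4*r - 1
(4) = 28*(-2*c - 1)/(7*c^2 + 7*c + 6)^2
(5) = 12*j + 14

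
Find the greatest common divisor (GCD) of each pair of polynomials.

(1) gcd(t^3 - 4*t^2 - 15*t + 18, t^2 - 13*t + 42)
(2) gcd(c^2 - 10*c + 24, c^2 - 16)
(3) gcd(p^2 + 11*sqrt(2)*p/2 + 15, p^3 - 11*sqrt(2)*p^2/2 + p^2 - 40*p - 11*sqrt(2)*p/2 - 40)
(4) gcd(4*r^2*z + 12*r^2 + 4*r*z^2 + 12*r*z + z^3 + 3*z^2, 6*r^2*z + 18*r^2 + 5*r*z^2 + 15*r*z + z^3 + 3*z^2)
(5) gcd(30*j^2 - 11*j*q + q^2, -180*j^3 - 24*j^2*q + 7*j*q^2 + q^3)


(1) = t - 6
(2) = gcd((c - 6)*(c - 4), (c - 4)*(c + 4)) = c - 4
(3) = p + 5*sqrt(2)/2
(4) = 2*r*z + 6*r + z^2 + 3*z
(5) = -5*j + q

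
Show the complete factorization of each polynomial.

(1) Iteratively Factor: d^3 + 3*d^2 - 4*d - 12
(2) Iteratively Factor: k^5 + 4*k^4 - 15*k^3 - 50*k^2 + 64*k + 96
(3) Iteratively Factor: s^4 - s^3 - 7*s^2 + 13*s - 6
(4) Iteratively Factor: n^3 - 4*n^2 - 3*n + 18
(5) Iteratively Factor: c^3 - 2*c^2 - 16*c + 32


(1) = (d + 2)*(d^2 + d - 6) = (d + 2)*(d + 3)*(d - 2)
(2) = (k - 2)*(k^4 + 6*k^3 - 3*k^2 - 56*k - 48) = (k - 2)*(k + 1)*(k^3 + 5*k^2 - 8*k - 48) = (k - 2)*(k + 1)*(k + 4)*(k^2 + k - 12) = (k - 3)*(k - 2)*(k + 1)*(k + 4)*(k + 4)
(3) = (s + 3)*(s^3 - 4*s^2 + 5*s - 2) = (s - 1)*(s + 3)*(s^2 - 3*s + 2) = (s - 1)^2*(s + 3)*(s - 2)
(4) = (n + 2)*(n^2 - 6*n + 9) = (n - 3)*(n + 2)*(n - 3)
(5) = (c - 4)*(c^2 + 2*c - 8) = (c - 4)*(c - 2)*(c + 4)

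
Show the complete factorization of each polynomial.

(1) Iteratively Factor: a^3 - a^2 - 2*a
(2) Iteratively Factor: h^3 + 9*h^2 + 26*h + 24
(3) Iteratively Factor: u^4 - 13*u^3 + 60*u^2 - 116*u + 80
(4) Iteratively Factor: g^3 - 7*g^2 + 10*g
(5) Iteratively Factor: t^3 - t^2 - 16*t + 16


(1) = (a - 2)*(a^2 + a) = a*(a - 2)*(a + 1)
(2) = (h + 3)*(h^2 + 6*h + 8) = (h + 2)*(h + 3)*(h + 4)
(3) = (u - 5)*(u^3 - 8*u^2 + 20*u - 16) = (u - 5)*(u - 4)*(u^2 - 4*u + 4) = (u - 5)*(u - 4)*(u - 2)*(u - 2)
(4) = (g)*(g^2 - 7*g + 10) = g*(g - 5)*(g - 2)
(5) = (t - 1)*(t^2 - 16) = (t - 4)*(t - 1)*(t + 4)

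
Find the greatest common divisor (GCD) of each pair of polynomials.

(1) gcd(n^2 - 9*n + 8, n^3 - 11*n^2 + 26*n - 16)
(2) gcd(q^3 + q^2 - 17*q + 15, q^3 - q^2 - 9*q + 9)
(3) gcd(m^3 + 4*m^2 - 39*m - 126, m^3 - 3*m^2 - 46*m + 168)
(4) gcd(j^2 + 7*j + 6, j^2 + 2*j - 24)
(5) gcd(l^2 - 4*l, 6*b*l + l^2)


(1) = gcd((n - 8)*(n - 1), (n - 8)*(n - 2)*(n - 1)) = n^2 - 9*n + 8
(2) = q^2 - 4*q + 3
(3) = m^2 + m - 42
(4) = j + 6
(5) = l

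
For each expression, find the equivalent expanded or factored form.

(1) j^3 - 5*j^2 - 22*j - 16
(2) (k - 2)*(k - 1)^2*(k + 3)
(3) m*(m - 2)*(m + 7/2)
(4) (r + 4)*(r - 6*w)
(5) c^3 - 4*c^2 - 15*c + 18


(1) = (j - 8)*(j + 1)*(j + 2)
(2) = k^4 - k^3 - 7*k^2 + 13*k - 6
(3) = m^3 + 3*m^2/2 - 7*m
(4) = r^2 - 6*r*w + 4*r - 24*w
(5) = (c - 6)*(c - 1)*(c + 3)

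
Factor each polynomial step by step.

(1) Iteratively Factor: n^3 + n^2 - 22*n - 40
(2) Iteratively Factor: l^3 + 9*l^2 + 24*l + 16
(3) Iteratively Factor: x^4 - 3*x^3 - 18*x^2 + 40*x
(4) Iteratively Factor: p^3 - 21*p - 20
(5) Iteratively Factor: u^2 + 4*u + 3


(1) = (n + 4)*(n^2 - 3*n - 10) = (n - 5)*(n + 4)*(n + 2)
(2) = (l + 4)*(l^2 + 5*l + 4) = (l + 1)*(l + 4)*(l + 4)
(3) = (x)*(x^3 - 3*x^2 - 18*x + 40) = x*(x - 5)*(x^2 + 2*x - 8) = x*(x - 5)*(x + 4)*(x - 2)
(4) = (p - 5)*(p^2 + 5*p + 4) = (p - 5)*(p + 4)*(p + 1)
(5) = (u + 1)*(u + 3)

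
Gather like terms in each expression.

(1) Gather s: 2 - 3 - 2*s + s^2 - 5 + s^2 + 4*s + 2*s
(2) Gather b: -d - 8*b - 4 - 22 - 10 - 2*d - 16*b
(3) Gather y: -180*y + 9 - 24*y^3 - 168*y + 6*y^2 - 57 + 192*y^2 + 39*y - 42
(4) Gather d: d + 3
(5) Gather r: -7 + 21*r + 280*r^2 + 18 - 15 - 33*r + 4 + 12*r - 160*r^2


(1) = 2*s^2 + 4*s - 6
(2) = -24*b - 3*d - 36
(3) = -24*y^3 + 198*y^2 - 309*y - 90
(4) = d + 3
(5) = 120*r^2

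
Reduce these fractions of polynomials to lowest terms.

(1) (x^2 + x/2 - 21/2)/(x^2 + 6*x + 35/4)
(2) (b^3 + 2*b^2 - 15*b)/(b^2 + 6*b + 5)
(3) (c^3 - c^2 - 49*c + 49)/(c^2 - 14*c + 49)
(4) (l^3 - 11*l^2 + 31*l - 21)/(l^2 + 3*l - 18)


(1) = (2*x - 6)/(2*x + 5)
(2) = (b^2 - 3*b)/(b + 1)
(3) = (c^2 + 6*c - 7)/(c - 7)
(4) = (l^2 - 8*l + 7)/(l + 6)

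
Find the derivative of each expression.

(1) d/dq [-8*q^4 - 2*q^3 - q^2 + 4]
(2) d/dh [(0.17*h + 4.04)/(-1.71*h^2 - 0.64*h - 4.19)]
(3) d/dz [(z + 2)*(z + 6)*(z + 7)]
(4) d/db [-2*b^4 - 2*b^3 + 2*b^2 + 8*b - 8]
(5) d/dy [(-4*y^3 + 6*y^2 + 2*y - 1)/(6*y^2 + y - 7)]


(1) = 2*q*(-16*q^2 - 3*q - 1)
(2) = (0.2907*h^2 + 13.8168*h + 1.8733)/(2.9241*h^4 + 2.1888*h^3 + 14.7394*h^2 + 5.3632*h + 17.5561)
(3) = 3*z^2 + 30*z + 68
(4) = -8*b^3 - 6*b^2 + 4*b + 8
(5) = (-24*y^4 - 8*y^3 + 78*y^2 - 72*y - 13)/(36*y^4 + 12*y^3 - 83*y^2 - 14*y + 49)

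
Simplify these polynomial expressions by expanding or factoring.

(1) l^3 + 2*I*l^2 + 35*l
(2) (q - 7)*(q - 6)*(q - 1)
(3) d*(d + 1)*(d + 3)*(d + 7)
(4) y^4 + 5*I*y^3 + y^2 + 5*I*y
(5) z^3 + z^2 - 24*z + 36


(1) = l*(l - 5*I)*(l + 7*I)
(2) = q^3 - 14*q^2 + 55*q - 42
(3) = d^4 + 11*d^3 + 31*d^2 + 21*d
(4) = y*(y - I)*(y + I)*(y + 5*I)
(5) = (z - 3)*(z - 2)*(z + 6)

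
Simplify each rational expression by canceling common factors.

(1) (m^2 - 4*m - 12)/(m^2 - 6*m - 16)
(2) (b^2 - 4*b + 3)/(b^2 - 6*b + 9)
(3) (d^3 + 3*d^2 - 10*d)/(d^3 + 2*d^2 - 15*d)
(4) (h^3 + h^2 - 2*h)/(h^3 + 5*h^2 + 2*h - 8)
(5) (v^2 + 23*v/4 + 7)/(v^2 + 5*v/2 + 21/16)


(1) = (m - 6)/(m - 8)
(2) = (b - 1)/(b - 3)
(3) = (d - 2)/(d - 3)
(4) = h/(h + 4)
(5) = (4*v + 16)/(4*v + 3)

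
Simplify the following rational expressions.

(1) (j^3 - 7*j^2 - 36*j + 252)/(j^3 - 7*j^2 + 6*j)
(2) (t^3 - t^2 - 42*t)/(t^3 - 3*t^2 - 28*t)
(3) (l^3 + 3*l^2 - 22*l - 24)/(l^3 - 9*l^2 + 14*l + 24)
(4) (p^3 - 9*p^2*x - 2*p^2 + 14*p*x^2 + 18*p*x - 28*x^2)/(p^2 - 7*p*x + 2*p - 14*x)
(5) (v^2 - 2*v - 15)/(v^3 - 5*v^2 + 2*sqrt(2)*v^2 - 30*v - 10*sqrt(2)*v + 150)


(1) = (j^2 - j - 42)/(j^2 - j)
(2) = (t + 6)/(t + 4)
(3) = (l + 6)/(l - 6)
(4) = (p^2 - 2*p*x - 2*p + 4*x)/(p + 2)
(5) = (v + 3)/(v^2 + 2*sqrt(2)*v - 30)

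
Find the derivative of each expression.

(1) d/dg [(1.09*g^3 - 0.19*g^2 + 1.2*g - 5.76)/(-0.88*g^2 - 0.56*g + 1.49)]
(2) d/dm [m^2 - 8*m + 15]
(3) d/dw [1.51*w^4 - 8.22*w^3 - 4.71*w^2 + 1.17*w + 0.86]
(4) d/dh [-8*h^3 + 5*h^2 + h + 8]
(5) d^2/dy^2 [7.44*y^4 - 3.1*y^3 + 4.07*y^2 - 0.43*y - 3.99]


(1) = (-0.9592*g^4 - 1.2208*g^3 + 6.0347*g^2 - 10.7038*g - 1.4376)/(0.7744*g^4 + 0.9856*g^3 - 2.3088*g^2 - 1.6688*g + 2.2201)
(2) = 2*m - 8
(3) = 6.04*w^3 - 24.66*w^2 - 9.42*w + 1.17
(4) = -24*h^2 + 10*h + 1
(5) = 89.28*y^2 - 18.6*y + 8.14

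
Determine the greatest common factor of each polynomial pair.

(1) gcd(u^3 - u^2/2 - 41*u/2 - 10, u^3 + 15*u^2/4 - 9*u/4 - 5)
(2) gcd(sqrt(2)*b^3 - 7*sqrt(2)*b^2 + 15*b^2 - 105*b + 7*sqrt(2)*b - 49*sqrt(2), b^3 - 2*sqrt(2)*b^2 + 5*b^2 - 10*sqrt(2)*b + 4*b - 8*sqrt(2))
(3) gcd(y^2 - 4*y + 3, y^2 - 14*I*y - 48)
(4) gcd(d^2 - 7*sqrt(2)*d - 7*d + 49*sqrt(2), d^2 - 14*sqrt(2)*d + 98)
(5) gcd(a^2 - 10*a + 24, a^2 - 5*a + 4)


(1) = gcd((u - 5)*(u + 1/2)*(u + 4), (u - 5/4)*(u + 1)*(u + 4)) = u + 4
(2) = gcd((b - 7)*(b + 7*sqrt(2))*(sqrt(2)*b + 1), (b + 1)*(b + 4)*(b - 2*sqrt(2))) = 1
(3) = gcd((y - 3)*(y - 1), (y - 8*I)*(y - 6*I)) = 1
(4) = gcd((d - 7)*(d - 7*sqrt(2)), (d - 7*sqrt(2))^2) = d - 7*sqrt(2)
(5) = gcd((a - 6)*(a - 4), (a - 4)*(a - 1)) = a - 4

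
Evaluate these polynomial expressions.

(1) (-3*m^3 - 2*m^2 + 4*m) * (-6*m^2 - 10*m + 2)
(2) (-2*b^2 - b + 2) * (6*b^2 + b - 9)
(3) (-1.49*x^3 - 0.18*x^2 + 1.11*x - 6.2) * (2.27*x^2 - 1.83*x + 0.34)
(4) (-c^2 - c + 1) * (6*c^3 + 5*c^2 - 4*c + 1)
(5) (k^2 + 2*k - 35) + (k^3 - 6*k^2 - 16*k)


(1) = 18*m^5 + 42*m^4 - 10*m^3 - 44*m^2 + 8*m
(2) = -12*b^4 - 8*b^3 + 29*b^2 + 11*b - 18
(3) = -3.3823*x^5 + 2.3181*x^4 + 2.3425*x^3 - 16.1665*x^2 + 11.7234*x - 2.108
(4) = -6*c^5 - 11*c^4 + 5*c^3 + 8*c^2 - 5*c + 1
(5) = k^3 - 5*k^2 - 14*k - 35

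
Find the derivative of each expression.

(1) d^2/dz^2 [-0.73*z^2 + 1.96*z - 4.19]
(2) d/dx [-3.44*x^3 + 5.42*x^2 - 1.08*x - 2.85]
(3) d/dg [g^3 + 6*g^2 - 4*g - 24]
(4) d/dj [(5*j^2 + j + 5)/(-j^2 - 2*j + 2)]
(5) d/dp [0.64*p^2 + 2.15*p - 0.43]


(1) = -1.46000000000000
(2) = -10.32*x^2 + 10.84*x - 1.08
(3) = 3*g^2 + 12*g - 4
(4) = 3*(-3*j^2 + 10*j + 4)/(j^4 + 4*j^3 - 8*j + 4)
(5) = 1.28*p + 2.15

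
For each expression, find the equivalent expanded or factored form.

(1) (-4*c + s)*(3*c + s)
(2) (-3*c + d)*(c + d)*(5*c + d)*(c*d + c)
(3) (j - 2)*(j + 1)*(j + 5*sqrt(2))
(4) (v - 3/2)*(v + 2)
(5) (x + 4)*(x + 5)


(1) = -12*c^2 - c*s + s^2
(2) = -15*c^4*d - 15*c^4 - 13*c^3*d^2 - 13*c^3*d + 3*c^2*d^3 + 3*c^2*d^2 + c*d^4 + c*d^3
(3) = j^3 - j^2 + 5*sqrt(2)*j^2 - 5*sqrt(2)*j - 2*j - 10*sqrt(2)
(4) = v^2 + v/2 - 3
(5) = x^2 + 9*x + 20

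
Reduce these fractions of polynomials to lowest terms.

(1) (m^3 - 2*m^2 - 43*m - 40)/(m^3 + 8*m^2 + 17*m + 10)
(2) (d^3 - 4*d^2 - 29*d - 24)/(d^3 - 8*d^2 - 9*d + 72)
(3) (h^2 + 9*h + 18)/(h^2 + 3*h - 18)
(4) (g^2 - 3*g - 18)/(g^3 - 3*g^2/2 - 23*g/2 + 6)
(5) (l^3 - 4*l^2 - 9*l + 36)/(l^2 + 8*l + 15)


(1) = (m - 8)/(m + 2)
(2) = (d + 1)/(d - 3)
(3) = (h + 3)/(h - 3)
(4) = (2*g - 12)/(2*g^2 - 9*g + 4)
(5) = (l^2 - 7*l + 12)/(l + 5)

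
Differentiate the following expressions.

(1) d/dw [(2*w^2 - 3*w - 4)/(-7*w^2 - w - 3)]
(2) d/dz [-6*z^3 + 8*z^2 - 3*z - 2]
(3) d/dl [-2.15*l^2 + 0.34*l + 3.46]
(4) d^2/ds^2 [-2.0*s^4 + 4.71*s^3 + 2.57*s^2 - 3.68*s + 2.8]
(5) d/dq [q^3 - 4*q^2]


(1) = (-23*w^2 - 68*w + 5)/(49*w^4 + 14*w^3 + 43*w^2 + 6*w + 9)
(2) = -18*z^2 + 16*z - 3
(3) = 0.34 - 4.3*l
(4) = -24.0*s^2 + 28.26*s + 5.14
(5) = q*(3*q - 8)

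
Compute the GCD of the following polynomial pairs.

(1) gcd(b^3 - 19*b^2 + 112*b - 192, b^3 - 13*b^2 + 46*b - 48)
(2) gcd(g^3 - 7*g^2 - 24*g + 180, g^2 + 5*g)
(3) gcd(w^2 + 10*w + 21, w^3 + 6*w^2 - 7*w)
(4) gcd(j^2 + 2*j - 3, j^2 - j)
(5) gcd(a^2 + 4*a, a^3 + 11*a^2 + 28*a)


(1) = gcd((b - 8)^2*(b - 3), (b - 8)*(b - 3)*(b - 2)) = b^2 - 11*b + 24
(2) = g + 5
(3) = gcd((w + 3)*(w + 7), w*(w - 1)*(w + 7)) = w + 7
(4) = gcd((j - 1)*(j + 3), j*(j - 1)) = j - 1
(5) = gcd(a*(a + 4), a*(a + 4)*(a + 7)) = a^2 + 4*a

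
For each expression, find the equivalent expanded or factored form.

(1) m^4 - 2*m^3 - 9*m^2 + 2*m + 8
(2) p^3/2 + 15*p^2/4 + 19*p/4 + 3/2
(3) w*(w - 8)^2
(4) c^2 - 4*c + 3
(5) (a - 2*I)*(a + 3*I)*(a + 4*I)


(1) = (m - 4)*(m - 1)*(m + 1)*(m + 2)
(2) = (p/2 + 1/2)*(p + 1/2)*(p + 6)
(3) = w^3 - 16*w^2 + 64*w
(4) = (c - 3)*(c - 1)
(5) = a^3 + 5*I*a^2 + 2*a + 24*I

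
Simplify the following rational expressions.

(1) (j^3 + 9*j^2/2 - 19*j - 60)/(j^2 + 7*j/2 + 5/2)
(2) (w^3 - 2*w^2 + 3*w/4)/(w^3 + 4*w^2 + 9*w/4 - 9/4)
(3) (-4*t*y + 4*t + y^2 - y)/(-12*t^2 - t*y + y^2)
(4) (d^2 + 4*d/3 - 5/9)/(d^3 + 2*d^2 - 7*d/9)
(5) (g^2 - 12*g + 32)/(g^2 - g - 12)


(1) = (j^2 + 2*j - 24)/(j + 1)
(2) = (2*w^2 - 3*w)/(2*w^2 + 9*w + 9)
(3) = (y - 1)/(3*t + y)
(4) = (3*d + 5)/(3*d^2 + 7*d)
(5) = (g - 8)/(g + 3)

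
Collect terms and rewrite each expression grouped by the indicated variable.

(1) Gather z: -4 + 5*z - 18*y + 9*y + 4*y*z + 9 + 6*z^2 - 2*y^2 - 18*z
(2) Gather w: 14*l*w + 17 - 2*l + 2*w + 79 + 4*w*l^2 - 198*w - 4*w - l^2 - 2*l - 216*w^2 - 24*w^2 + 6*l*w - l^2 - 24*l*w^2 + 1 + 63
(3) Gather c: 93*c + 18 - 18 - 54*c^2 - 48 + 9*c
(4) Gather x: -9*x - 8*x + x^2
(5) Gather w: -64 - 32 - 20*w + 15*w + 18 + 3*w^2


(1) = -2*y^2 - 9*y + 6*z^2 + z*(4*y - 13) + 5
(2) = -2*l^2 - 4*l + w^2*(-24*l - 240) + w*(4*l^2 + 20*l - 200) + 160
(3) = -54*c^2 + 102*c - 48
(4) = x^2 - 17*x
(5) = 3*w^2 - 5*w - 78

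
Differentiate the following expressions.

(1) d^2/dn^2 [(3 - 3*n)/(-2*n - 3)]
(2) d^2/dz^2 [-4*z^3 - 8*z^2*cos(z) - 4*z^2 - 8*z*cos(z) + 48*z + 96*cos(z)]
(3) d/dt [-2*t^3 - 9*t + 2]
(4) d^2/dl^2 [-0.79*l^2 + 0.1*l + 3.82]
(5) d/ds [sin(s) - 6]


(1) = -60/(2*n + 3)^3
(2) = 8*z^2*cos(z) + 32*z*sin(z) + 8*z*cos(z) - 24*z + 16*sin(z) - 112*cos(z) - 8
(3) = -6*t^2 - 9
(4) = -1.58000000000000
(5) = cos(s)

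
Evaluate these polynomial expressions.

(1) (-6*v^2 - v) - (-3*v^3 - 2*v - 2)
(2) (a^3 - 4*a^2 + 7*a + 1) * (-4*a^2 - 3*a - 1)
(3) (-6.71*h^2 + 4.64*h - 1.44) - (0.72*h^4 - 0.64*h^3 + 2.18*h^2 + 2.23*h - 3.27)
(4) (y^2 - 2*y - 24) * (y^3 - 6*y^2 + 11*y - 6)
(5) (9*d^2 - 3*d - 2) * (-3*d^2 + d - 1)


(1) = 3*v^3 - 6*v^2 + v + 2
(2) = -4*a^5 + 13*a^4 - 17*a^3 - 21*a^2 - 10*a - 1
(3) = -0.72*h^4 + 0.64*h^3 - 8.89*h^2 + 2.41*h + 1.83
(4) = y^5 - 8*y^4 - y^3 + 116*y^2 - 252*y + 144
(5) = -27*d^4 + 18*d^3 - 6*d^2 + d + 2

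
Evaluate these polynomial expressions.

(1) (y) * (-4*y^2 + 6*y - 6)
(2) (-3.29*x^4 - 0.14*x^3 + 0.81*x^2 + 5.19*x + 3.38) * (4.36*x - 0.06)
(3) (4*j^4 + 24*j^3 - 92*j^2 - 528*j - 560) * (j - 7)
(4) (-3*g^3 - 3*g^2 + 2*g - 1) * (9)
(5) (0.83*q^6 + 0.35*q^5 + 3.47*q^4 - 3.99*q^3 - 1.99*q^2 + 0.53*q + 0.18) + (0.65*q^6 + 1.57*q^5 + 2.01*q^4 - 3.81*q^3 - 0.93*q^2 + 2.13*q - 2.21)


(1) = -4*y^3 + 6*y^2 - 6*y
(2) = -14.3444*x^5 - 0.413*x^4 + 3.54*x^3 + 22.5798*x^2 + 14.4254*x - 0.2028
(3) = 4*j^5 - 4*j^4 - 260*j^3 + 116*j^2 + 3136*j + 3920
(4) = -27*g^3 - 27*g^2 + 18*g - 9
(5) = 1.48*q^6 + 1.92*q^5 + 5.48*q^4 - 7.8*q^3 - 2.92*q^2 + 2.66*q - 2.03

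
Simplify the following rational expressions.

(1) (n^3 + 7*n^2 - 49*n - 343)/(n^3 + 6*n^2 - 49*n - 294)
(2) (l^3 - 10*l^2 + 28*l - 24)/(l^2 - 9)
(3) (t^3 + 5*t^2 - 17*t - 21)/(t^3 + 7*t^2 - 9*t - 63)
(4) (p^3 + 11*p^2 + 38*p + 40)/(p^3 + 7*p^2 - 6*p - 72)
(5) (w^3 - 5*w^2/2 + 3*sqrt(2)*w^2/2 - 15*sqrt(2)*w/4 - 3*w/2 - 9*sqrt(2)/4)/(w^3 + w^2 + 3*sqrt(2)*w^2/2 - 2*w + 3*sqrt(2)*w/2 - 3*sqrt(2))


(1) = (n + 7)/(n + 6)
(2) = (l^3 - 10*l^2 + 28*l - 24)/(l^2 - 9)
(3) = (t + 1)/(t + 3)
(4) = (p^2 + 7*p + 10)/(p^2 + 3*p - 18)
(5) = (8*w^2 - 20*w - 12)/(8*w^2 + 8*w - 16)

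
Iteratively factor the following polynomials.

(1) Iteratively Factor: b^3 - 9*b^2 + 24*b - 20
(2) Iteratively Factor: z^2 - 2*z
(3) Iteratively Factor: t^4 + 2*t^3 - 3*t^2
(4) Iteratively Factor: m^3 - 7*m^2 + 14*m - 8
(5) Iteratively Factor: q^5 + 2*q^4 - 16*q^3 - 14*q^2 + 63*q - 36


(1) = (b - 5)*(b^2 - 4*b + 4) = (b - 5)*(b - 2)*(b - 2)
(2) = (z)*(z - 2)
(3) = (t - 1)*(t^3 + 3*t^2) = t*(t - 1)*(t^2 + 3*t) = t^2*(t - 1)*(t + 3)
(4) = (m - 4)*(m^2 - 3*m + 2) = (m - 4)*(m - 1)*(m - 2)
(5) = (q - 1)*(q^4 + 3*q^3 - 13*q^2 - 27*q + 36) = (q - 3)*(q - 1)*(q^3 + 6*q^2 + 5*q - 12) = (q - 3)*(q - 1)*(q + 4)*(q^2 + 2*q - 3) = (q - 3)*(q - 1)^2*(q + 4)*(q + 3)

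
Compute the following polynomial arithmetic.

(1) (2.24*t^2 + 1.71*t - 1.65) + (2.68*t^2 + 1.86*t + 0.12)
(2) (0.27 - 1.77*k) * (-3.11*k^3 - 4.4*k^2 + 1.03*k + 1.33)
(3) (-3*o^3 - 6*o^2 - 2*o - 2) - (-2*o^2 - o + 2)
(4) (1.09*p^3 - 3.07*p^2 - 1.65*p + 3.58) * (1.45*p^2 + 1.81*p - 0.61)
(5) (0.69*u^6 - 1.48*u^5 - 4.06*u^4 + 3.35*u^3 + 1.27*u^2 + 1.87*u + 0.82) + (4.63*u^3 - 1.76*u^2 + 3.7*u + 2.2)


(1) = 4.92*t^2 + 3.57*t - 1.53
(2) = 5.5047*k^4 + 6.9483*k^3 - 3.0111*k^2 - 2.076*k + 0.3591
(3) = -3*o^3 - 4*o^2 - o - 4
(4) = 1.5805*p^5 - 2.4786*p^4 - 8.6141*p^3 + 4.0772*p^2 + 7.4863*p - 2.1838
(5) = 0.69*u^6 - 1.48*u^5 - 4.06*u^4 + 7.98*u^3 - 0.49*u^2 + 5.57*u + 3.02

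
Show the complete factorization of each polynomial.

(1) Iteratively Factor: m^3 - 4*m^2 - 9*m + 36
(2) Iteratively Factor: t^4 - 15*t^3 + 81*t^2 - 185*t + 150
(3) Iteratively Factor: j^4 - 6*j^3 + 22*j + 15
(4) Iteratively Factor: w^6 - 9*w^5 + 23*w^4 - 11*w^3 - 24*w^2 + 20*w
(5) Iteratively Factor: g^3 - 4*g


(1) = (m - 4)*(m^2 - 9) = (m - 4)*(m + 3)*(m - 3)
(2) = (t - 2)*(t^3 - 13*t^2 + 55*t - 75) = (t - 5)*(t - 2)*(t^2 - 8*t + 15) = (t - 5)*(t - 3)*(t - 2)*(t - 5)
(3) = (j - 5)*(j^3 - j^2 - 5*j - 3) = (j - 5)*(j + 1)*(j^2 - 2*j - 3) = (j - 5)*(j - 3)*(j + 1)*(j + 1)
(4) = (w - 5)*(w^5 - 4*w^4 + 3*w^3 + 4*w^2 - 4*w) = (w - 5)*(w - 1)*(w^4 - 3*w^3 + 4*w) = (w - 5)*(w - 2)*(w - 1)*(w^3 - w^2 - 2*w) = (w - 5)*(w - 2)*(w - 1)*(w + 1)*(w^2 - 2*w) = (w - 5)*(w - 2)^2*(w - 1)*(w + 1)*(w)
(5) = (g)*(g^2 - 4) = g*(g + 2)*(g - 2)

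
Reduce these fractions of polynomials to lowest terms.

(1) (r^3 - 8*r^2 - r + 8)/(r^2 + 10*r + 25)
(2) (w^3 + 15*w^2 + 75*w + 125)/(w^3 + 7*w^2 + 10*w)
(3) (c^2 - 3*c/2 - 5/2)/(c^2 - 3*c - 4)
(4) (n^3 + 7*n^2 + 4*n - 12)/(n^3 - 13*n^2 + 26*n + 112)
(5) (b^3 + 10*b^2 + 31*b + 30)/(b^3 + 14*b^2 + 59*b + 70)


(1) = (r^3 - 8*r^2 - r + 8)/(r^2 + 10*r + 25)
(2) = (w^2 + 10*w + 25)/(w^2 + 2*w)
(3) = (2*c - 5)/(2*c - 8)
(4) = (n^2 + 5*n - 6)/(n^2 - 15*n + 56)
(5) = (b + 3)/(b + 7)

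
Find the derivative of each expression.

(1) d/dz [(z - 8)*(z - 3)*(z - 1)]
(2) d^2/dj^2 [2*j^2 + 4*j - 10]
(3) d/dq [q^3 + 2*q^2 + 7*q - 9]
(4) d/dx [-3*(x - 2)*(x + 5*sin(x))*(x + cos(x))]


(1) = 3*z^2 - 24*z + 35
(2) = 4
(3) = 3*q^2 + 4*q + 7
(4) = 3*(2 - x)*(x + cos(x))*(5*cos(x) + 1) + 3*(x - 2)*(x + 5*sin(x))*(sin(x) - 1) - 3*(x + 5*sin(x))*(x + cos(x))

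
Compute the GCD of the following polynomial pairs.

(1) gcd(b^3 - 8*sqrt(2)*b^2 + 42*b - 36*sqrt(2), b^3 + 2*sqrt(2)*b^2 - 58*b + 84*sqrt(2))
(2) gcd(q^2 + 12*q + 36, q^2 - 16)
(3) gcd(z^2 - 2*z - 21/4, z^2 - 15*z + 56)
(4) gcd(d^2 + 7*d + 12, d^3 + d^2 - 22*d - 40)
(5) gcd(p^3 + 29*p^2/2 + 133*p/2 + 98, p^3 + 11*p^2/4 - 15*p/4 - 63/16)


(1) = gcd((b - 3*sqrt(2))^2*(b - 2*sqrt(2)), (b - 3*sqrt(2))*(b - 2*sqrt(2))*(b + 7*sqrt(2))) = b^2 - 5*sqrt(2)*b + 12
(2) = gcd((q + 6)^2, (q - 4)*(q + 4)) = 1
(3) = 1
(4) = d + 4
(5) = p + 7/2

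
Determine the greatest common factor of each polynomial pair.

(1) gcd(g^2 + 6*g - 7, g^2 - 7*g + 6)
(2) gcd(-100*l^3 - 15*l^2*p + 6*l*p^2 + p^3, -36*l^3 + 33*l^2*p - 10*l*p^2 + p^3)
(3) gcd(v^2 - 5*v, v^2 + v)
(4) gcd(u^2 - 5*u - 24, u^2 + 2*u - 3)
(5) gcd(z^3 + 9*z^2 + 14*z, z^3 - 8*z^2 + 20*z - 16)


(1) = g - 1
(2) = gcd((-4*l + p)*(5*l + p)^2, (-4*l + p)*(-3*l + p)^2) = -4*l + p
(3) = v
(4) = gcd((u - 8)*(u + 3), (u - 1)*(u + 3)) = u + 3
(5) = gcd(z*(z + 2)*(z + 7), (z - 4)*(z - 2)^2) = 1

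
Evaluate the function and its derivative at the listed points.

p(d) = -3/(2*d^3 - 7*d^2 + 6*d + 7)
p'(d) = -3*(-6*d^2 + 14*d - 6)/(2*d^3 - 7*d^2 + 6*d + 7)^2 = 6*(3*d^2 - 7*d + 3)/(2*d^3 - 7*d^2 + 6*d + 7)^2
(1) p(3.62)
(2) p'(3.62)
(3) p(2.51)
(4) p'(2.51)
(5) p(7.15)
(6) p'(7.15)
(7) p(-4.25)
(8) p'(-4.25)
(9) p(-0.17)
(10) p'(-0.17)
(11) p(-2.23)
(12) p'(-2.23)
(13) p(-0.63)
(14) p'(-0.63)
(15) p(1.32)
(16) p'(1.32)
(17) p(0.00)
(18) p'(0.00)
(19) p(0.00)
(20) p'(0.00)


(1) = -0.09
(2) = 0.10
(3) = -0.31
(4) = 0.28
(5) = -0.01
(6) = 0.00
(7) = 0.01
(8) = 0.01
(9) = -0.52
(10) = 0.77
(11) = 0.05
(12) = 0.05
(13) = 51.38
(14) = 15133.82
(15) = -0.41
(16) = -0.11
(17) = -0.43
(18) = 0.37
(19) = -0.43
(20) = 0.37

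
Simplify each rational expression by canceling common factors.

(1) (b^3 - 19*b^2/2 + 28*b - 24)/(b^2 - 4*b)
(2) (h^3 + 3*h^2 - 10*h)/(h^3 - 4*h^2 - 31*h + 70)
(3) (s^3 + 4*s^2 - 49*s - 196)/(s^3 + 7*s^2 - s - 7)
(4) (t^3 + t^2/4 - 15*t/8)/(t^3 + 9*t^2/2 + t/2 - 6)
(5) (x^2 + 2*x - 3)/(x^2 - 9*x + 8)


(1) = (2*b^2 - 11*b + 12)/(2*b)
(2) = h/(h - 7)
(3) = (s^2 - 3*s - 28)/(s^2 - 1)
(4) = (4*t^2 - 5*t)/(4*t^2 + 12*t - 16)
(5) = (x + 3)/(x - 8)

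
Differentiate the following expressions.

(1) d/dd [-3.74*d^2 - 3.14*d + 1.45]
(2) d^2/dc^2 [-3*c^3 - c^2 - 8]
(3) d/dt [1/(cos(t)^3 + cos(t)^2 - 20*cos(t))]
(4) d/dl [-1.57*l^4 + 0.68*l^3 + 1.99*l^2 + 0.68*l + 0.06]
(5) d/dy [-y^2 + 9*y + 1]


(1) = -7.48*d - 3.14
(2) = -18*c - 2
(3) = (3*cos(t)^2 + 2*cos(t) - 20)*sin(t)/((cos(t)^2 + cos(t) - 20)^2*cos(t)^2)
(4) = -6.28*l^3 + 2.04*l^2 + 3.98*l + 0.68
(5) = 9 - 2*y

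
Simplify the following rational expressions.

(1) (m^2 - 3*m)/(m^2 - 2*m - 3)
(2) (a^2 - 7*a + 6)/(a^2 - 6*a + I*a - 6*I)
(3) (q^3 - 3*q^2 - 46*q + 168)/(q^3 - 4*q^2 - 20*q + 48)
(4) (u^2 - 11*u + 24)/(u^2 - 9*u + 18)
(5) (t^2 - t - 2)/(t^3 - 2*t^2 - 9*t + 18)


(1) = m/(m + 1)
(2) = (a - 1)/(a + I)
(3) = (q^2 + 3*q - 28)/(q^2 + 2*q - 8)
(4) = (u - 8)/(u - 6)
(5) = (t + 1)/(t^2 - 9)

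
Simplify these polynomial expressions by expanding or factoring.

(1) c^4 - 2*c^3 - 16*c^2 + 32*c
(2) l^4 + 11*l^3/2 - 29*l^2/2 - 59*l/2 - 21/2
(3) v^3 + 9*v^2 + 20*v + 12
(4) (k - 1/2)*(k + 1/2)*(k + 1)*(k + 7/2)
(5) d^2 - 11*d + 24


(1) = c*(c - 4)*(c - 2)*(c + 4)
(2) = (l - 3)*(l + 1/2)*(l + 1)*(l + 7)
(3) = (v + 1)*(v + 2)*(v + 6)
(4) = k^4 + 9*k^3/2 + 13*k^2/4 - 9*k/8 - 7/8
(5) = (d - 8)*(d - 3)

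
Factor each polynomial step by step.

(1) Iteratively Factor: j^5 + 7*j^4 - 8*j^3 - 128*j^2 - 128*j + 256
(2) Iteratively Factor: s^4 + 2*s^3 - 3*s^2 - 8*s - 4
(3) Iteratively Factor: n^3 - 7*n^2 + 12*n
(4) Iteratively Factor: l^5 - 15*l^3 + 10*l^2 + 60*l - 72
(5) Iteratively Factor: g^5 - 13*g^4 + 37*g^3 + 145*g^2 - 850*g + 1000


(1) = (j + 4)*(j^4 + 3*j^3 - 20*j^2 - 48*j + 64) = (j - 1)*(j + 4)*(j^3 + 4*j^2 - 16*j - 64) = (j - 4)*(j - 1)*(j + 4)*(j^2 + 8*j + 16) = (j - 4)*(j - 1)*(j + 4)^2*(j + 4)
(2) = (s + 2)*(s^3 - 3*s - 2) = (s + 1)*(s + 2)*(s^2 - s - 2) = (s + 1)^2*(s + 2)*(s - 2)
(3) = (n - 4)*(n^2 - 3*n) = (n - 4)*(n - 3)*(n)
(4) = (l + 3)*(l^4 - 3*l^3 - 6*l^2 + 28*l - 24) = (l - 2)*(l + 3)*(l^3 - l^2 - 8*l + 12) = (l - 2)^2*(l + 3)*(l^2 + l - 6) = (l - 2)^2*(l + 3)^2*(l - 2)
(5) = (g + 4)*(g^4 - 17*g^3 + 105*g^2 - 275*g + 250) = (g - 5)*(g + 4)*(g^3 - 12*g^2 + 45*g - 50) = (g - 5)^2*(g + 4)*(g^2 - 7*g + 10) = (g - 5)^2*(g - 2)*(g + 4)*(g - 5)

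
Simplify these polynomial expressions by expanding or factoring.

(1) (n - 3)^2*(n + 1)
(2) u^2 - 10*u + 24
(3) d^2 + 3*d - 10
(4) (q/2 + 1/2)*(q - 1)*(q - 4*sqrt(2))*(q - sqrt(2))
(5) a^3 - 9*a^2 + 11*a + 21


(1) = n^3 - 5*n^2 + 3*n + 9
(2) = (u - 6)*(u - 4)
(3) = (d - 2)*(d + 5)
(4) = q^4/2 - 5*sqrt(2)*q^3/2 + 7*q^2/2 + 5*sqrt(2)*q/2 - 4
(5) = (a - 7)*(a - 3)*(a + 1)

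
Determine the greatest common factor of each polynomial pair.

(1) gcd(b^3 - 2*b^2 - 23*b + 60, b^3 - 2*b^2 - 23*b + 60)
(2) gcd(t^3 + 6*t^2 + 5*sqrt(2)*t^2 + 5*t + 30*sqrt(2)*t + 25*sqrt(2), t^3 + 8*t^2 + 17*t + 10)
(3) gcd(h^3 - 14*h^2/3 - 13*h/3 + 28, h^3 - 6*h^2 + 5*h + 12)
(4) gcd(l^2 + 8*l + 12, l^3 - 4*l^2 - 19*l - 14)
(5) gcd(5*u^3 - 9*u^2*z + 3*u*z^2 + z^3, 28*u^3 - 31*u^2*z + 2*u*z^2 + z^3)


(1) = b^3 - 2*b^2 - 23*b + 60
(2) = gcd((t + 1)*(t + 5)*(t + 5*sqrt(2)), (t + 1)*(t + 2)*(t + 5)) = t^2 + 6*t + 5
(3) = gcd((h - 4)*(h - 3)*(h + 7/3), (h - 4)*(h - 3)*(h + 1)) = h^2 - 7*h + 12
(4) = gcd((l + 2)*(l + 6), (l - 7)*(l + 1)*(l + 2)) = l + 2
(5) = gcd((-u + z)^2*(5*u + z), (-4*u + z)*(-u + z)*(7*u + z)) = -u + z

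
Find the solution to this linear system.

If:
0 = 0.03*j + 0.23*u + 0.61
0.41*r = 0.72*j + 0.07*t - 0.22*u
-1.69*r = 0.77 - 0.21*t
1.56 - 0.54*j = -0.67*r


Then:
j = -0.55
r = -2.77
t = -18.66
u = -2.58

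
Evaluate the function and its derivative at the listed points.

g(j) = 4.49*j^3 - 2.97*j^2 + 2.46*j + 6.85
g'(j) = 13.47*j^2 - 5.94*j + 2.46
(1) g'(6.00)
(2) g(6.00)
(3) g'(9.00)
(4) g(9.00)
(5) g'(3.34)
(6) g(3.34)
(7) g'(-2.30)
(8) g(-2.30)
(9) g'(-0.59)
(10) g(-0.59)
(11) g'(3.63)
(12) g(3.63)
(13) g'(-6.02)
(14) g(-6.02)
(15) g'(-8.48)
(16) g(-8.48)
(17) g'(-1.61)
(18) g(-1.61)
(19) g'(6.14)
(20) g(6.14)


(1) = 451.74
(2) = 884.53
(3) = 1040.07
(4) = 3061.63
(5) = 132.89
(6) = 149.23
(7) = 87.38
(8) = -69.15
(9) = 10.65
(10) = 3.44
(11) = 158.39
(12) = 191.41
(13) = 526.38
(14) = -1095.16
(15) = 1021.46
(16) = -2965.59
(17) = 46.94
(18) = -23.55
(19) = 473.80
(20) = 949.31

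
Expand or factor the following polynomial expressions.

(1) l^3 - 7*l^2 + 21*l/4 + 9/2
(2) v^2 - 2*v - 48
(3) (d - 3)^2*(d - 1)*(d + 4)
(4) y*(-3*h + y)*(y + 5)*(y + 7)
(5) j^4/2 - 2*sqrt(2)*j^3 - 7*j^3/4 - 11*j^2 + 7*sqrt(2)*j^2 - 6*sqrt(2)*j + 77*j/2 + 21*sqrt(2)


(1) = (l - 6)*(l - 3/2)*(l + 1/2)
(2) = (v - 8)*(v + 6)
(3) = d^4 - 3*d^3 - 13*d^2 + 51*d - 36
(4) = -3*h*y^3 - 36*h*y^2 - 105*h*y + y^4 + 12*y^3 + 35*y^2
(5) = (j/2 + sqrt(2)/2)*(j - 7/2)*(j - 6*sqrt(2))*(j + sqrt(2))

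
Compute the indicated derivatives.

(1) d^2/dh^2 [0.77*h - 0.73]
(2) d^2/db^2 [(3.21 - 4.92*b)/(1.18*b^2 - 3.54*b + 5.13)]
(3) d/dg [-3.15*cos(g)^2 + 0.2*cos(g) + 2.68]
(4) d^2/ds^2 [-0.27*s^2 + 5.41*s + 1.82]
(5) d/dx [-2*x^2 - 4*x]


(1) = 0
(2) = (-(2.36*b - 3.54)*(4.72*b - 7.08)*(4.92*b - 3.21) + (34.8336*b - 42.4092)*(1.18*b^2 - 3.54*b + 5.13))/(1.18*b^2 - 3.54*b + 5.13)^3
(3) = (6.3*cos(g) - 0.2)*sin(g)
(4) = -0.540000000000000
(5) = -4*x - 4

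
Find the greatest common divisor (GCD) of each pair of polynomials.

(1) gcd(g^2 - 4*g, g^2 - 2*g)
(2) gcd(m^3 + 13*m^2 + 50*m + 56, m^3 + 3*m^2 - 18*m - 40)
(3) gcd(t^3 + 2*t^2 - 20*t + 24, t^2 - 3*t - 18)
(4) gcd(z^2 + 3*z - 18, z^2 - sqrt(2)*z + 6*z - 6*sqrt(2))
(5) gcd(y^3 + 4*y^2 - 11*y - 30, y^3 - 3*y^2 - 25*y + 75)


(1) = gcd(g*(g - 4), g*(g - 2)) = g
(2) = gcd((m + 2)*(m + 4)*(m + 7), (m - 4)*(m + 2)*(m + 5)) = m + 2
(3) = 1
(4) = z + 6
(5) = gcd((y - 3)*(y + 2)*(y + 5), (y - 5)*(y - 3)*(y + 5)) = y^2 + 2*y - 15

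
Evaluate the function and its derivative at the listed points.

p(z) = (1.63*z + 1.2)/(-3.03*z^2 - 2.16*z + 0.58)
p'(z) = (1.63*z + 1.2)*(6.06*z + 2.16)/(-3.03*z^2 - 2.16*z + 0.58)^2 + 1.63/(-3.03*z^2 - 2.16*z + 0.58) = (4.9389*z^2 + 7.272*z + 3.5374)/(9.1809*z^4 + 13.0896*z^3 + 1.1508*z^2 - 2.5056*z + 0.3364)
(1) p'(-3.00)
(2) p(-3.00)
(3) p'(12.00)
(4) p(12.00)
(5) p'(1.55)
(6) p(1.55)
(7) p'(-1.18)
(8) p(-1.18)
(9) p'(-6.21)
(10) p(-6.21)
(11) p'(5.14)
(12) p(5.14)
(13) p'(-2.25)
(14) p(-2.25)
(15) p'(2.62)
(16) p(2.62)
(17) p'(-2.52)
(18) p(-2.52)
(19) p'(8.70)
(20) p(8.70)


(1) = 0.06
(2) = 0.18
(3) = 0.00
(4) = -0.04
(5) = 0.26
(6) = -0.37
(7) = 1.54
(8) = 0.66
(9) = 0.01
(10) = 0.09
(11) = 0.02
(12) = -0.11
(13) = 0.12
(14) = 0.25
(15) = 0.08
(16) = -0.21
(17) = 0.09
(18) = 0.22
(19) = 0.01
(20) = -0.06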